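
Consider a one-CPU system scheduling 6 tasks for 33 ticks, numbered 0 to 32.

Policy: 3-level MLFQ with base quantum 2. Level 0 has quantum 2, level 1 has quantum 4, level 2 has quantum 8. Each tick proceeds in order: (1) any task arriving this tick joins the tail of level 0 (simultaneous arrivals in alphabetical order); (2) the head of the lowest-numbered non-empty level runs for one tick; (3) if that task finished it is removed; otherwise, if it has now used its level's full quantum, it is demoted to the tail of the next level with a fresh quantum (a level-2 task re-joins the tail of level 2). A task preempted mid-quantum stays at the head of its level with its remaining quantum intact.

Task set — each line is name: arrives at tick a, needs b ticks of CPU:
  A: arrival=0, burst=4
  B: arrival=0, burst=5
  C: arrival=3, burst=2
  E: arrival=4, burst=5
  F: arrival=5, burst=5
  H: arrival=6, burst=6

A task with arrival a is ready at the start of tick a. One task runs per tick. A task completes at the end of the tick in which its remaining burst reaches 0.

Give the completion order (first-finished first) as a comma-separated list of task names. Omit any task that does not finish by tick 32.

completion order = C, A, B, E, F, H

t=0: L0/L1/L2 = AB/-/- → run A
t=1: L0/L1/L2 = AB/-/- → run A
t=2: L0/L1/L2 = B/A/- → run B
t=3: L0/L1/L2 = BC/A/- → run B
t=4: L0/L1/L2 = CE/AB/- → run C
t=5: L0/L1/L2 = CEF/AB/- → run C
t=6: L0/L1/L2 = EFH/AB/- → run E
t=7: L0/L1/L2 = EFH/AB/- → run E
t=8: L0/L1/L2 = FH/ABE/- → run F
t=9: L0/L1/L2 = FH/ABE/- → run F
t=10: L0/L1/L2 = H/ABEF/- → run H
t=11: L0/L1/L2 = H/ABEF/- → run H
t=12: L0/L1/L2 = -/ABEFH/- → run A
t=13: L0/L1/L2 = -/ABEFH/- → run A
t=14: L0/L1/L2 = -/BEFH/- → run B
t=15: L0/L1/L2 = -/BEFH/- → run B
t=16: L0/L1/L2 = -/BEFH/- → run B
t=17: L0/L1/L2 = -/EFH/- → run E
t=18: L0/L1/L2 = -/EFH/- → run E
t=19: L0/L1/L2 = -/EFH/- → run E
t=20: L0/L1/L2 = -/FH/- → run F
t=21: L0/L1/L2 = -/FH/- → run F
t=22: L0/L1/L2 = -/FH/- → run F
t=23: L0/L1/L2 = -/H/- → run H
t=24: L0/L1/L2 = -/H/- → run H
t=25: L0/L1/L2 = -/H/- → run H
t=26: L0/L1/L2 = -/H/- → run H
t=27: (idle)
t=28: (idle)
t=29: (idle)
t=30: (idle)
t=31: (idle)
t=32: (idle)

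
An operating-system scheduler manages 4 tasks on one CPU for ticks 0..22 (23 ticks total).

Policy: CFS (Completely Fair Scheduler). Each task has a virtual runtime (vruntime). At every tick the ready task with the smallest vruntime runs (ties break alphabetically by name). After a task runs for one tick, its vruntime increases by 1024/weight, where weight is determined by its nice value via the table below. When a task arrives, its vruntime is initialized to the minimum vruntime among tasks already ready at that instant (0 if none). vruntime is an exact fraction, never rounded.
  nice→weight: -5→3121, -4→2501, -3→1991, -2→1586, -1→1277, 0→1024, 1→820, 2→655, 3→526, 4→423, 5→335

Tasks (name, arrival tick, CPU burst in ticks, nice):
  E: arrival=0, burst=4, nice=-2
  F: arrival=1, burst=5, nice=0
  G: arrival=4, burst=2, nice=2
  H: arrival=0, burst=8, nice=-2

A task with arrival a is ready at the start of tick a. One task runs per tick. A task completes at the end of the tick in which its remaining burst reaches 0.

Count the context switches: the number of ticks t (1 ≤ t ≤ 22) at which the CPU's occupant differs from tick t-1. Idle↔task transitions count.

t=0: vr[E=0 H=0] → run E
t=1: vr[E=512/793 F=0 H=0] → run F
t=2: vr[E=512/793 F=1 H=0] → run H
t=3: vr[E=512/793 F=1 H=512/793] → run E
t=4: vr[E=1024/793 F=1 G=512/793 H=512/793] → run G
t=5: vr[E=1024/793 F=1 G=1147392/519415 H=512/793] → run H
t=6: vr[E=1024/793 F=1 G=1147392/519415 H=1024/793] → run F
t=7: vr[E=1024/793 F=2 G=1147392/519415 H=1024/793] → run E
t=8: vr[E=1536/793 F=2 G=1147392/519415 H=1024/793] → run H
t=9: vr[E=1536/793 F=2 G=1147392/519415 H=1536/793] → run E
t=10: vr[F=2 G=1147392/519415 H=1536/793] → run H
t=11: vr[F=2 G=1147392/519415 H=2048/793] → run F
t=12: vr[F=3 G=1147392/519415 H=2048/793] → run G
t=13: vr[F=3 H=2048/793] → run H
t=14: vr[F=3 H=2560/793] → run F
t=15: vr[F=4 H=2560/793] → run H
t=16: vr[F=4 H=3072/793] → run H
t=17: vr[F=4 H=3584/793] → run F
t=18: vr[H=3584/793] → run H
t=19: (idle)
t=20: (idle)
t=21: (idle)
t=22: (idle)

context switches = 18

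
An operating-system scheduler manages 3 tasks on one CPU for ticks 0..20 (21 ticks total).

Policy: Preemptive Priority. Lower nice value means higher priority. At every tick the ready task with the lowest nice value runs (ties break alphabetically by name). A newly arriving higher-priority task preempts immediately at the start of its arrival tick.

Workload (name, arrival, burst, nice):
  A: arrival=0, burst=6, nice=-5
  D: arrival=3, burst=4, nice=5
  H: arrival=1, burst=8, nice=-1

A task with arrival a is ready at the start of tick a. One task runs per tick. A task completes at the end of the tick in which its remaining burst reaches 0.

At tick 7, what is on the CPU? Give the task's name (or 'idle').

t=0: ready={A} → run A
t=1: ready={A,H} → run A
t=2: ready={A,H} → run A
t=3: ready={A,D,H} → run A
t=4: ready={A,D,H} → run A
t=5: ready={A,D,H} → run A
t=6: ready={D,H} → run H
t=7: ready={D,H} → run H
t=8: ready={D,H} → run H
t=9: ready={D,H} → run H
t=10: ready={D,H} → run H
t=11: ready={D,H} → run H
t=12: ready={D,H} → run H
t=13: ready={D,H} → run H
t=14: ready={D} → run D
t=15: ready={D} → run D
t=16: ready={D} → run D
t=17: ready={D} → run D
t=18: (idle)
t=19: (idle)
t=20: (idle)

running at tick 7 = H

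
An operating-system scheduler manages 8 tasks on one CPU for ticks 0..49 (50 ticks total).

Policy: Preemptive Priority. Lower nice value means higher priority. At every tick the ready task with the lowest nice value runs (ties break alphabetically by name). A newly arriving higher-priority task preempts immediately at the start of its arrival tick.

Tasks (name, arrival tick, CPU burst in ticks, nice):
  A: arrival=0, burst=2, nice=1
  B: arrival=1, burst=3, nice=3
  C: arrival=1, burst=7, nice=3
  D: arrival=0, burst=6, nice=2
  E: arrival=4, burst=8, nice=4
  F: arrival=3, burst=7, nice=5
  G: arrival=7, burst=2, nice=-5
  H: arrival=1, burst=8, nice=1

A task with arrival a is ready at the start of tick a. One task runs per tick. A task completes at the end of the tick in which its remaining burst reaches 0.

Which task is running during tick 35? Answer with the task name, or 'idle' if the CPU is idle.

t=0: ready={A,D} → run A
t=1: ready={A,B,C,D,H} → run A
t=2: ready={B,C,D,H} → run H
t=3: ready={B,C,D,F,H} → run H
t=4: ready={B,C,D,E,F,H} → run H
t=5: ready={B,C,D,E,F,H} → run H
t=6: ready={B,C,D,E,F,H} → run H
t=7: ready={B,C,D,E,F,G,H} → run G
t=8: ready={B,C,D,E,F,G,H} → run G
t=9: ready={B,C,D,E,F,H} → run H
t=10: ready={B,C,D,E,F,H} → run H
t=11: ready={B,C,D,E,F,H} → run H
t=12: ready={B,C,D,E,F} → run D
t=13: ready={B,C,D,E,F} → run D
t=14: ready={B,C,D,E,F} → run D
t=15: ready={B,C,D,E,F} → run D
t=16: ready={B,C,D,E,F} → run D
t=17: ready={B,C,D,E,F} → run D
t=18: ready={B,C,E,F} → run B
t=19: ready={B,C,E,F} → run B
t=20: ready={B,C,E,F} → run B
t=21: ready={C,E,F} → run C
t=22: ready={C,E,F} → run C
t=23: ready={C,E,F} → run C
t=24: ready={C,E,F} → run C
t=25: ready={C,E,F} → run C
t=26: ready={C,E,F} → run C
t=27: ready={C,E,F} → run C
t=28: ready={E,F} → run E
t=29: ready={E,F} → run E
t=30: ready={E,F} → run E
t=31: ready={E,F} → run E
t=32: ready={E,F} → run E
t=33: ready={E,F} → run E
t=34: ready={E,F} → run E
t=35: ready={E,F} → run E
t=36: ready={F} → run F
t=37: ready={F} → run F
t=38: ready={F} → run F
t=39: ready={F} → run F
t=40: ready={F} → run F
t=41: ready={F} → run F
t=42: ready={F} → run F
t=43: (idle)
t=44: (idle)
t=45: (idle)
t=46: (idle)
t=47: (idle)
t=48: (idle)
t=49: (idle)

running at tick 35 = E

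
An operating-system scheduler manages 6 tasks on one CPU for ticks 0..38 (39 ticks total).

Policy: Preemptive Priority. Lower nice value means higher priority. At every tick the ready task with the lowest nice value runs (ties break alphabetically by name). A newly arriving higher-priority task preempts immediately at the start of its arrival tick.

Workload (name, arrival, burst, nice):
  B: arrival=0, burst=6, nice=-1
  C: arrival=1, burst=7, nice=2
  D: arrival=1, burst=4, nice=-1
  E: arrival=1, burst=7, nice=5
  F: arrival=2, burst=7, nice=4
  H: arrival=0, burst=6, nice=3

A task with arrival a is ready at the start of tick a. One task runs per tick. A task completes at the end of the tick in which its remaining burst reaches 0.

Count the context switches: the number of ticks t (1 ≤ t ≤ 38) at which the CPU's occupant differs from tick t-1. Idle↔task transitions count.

context switches = 6

t=0: ready={B,H} → run B
t=1: ready={B,C,D,E,H} → run B
t=2: ready={B,C,D,E,F,H} → run B
t=3: ready={B,C,D,E,F,H} → run B
t=4: ready={B,C,D,E,F,H} → run B
t=5: ready={B,C,D,E,F,H} → run B
t=6: ready={C,D,E,F,H} → run D
t=7: ready={C,D,E,F,H} → run D
t=8: ready={C,D,E,F,H} → run D
t=9: ready={C,D,E,F,H} → run D
t=10: ready={C,E,F,H} → run C
t=11: ready={C,E,F,H} → run C
t=12: ready={C,E,F,H} → run C
t=13: ready={C,E,F,H} → run C
t=14: ready={C,E,F,H} → run C
t=15: ready={C,E,F,H} → run C
t=16: ready={C,E,F,H} → run C
t=17: ready={E,F,H} → run H
t=18: ready={E,F,H} → run H
t=19: ready={E,F,H} → run H
t=20: ready={E,F,H} → run H
t=21: ready={E,F,H} → run H
t=22: ready={E,F,H} → run H
t=23: ready={E,F} → run F
t=24: ready={E,F} → run F
t=25: ready={E,F} → run F
t=26: ready={E,F} → run F
t=27: ready={E,F} → run F
t=28: ready={E,F} → run F
t=29: ready={E,F} → run F
t=30: ready={E} → run E
t=31: ready={E} → run E
t=32: ready={E} → run E
t=33: ready={E} → run E
t=34: ready={E} → run E
t=35: ready={E} → run E
t=36: ready={E} → run E
t=37: (idle)
t=38: (idle)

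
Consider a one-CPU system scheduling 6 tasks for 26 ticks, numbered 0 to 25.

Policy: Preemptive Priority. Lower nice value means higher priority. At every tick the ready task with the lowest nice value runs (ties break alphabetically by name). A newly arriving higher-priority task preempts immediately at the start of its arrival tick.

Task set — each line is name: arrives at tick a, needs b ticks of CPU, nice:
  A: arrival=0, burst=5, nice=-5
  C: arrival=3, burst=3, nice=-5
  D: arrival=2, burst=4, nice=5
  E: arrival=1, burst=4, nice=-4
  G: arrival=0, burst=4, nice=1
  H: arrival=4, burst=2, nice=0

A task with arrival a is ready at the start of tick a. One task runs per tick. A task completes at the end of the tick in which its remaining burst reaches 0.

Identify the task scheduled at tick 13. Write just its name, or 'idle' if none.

t=0: ready={A,G} → run A
t=1: ready={A,E,G} → run A
t=2: ready={A,D,E,G} → run A
t=3: ready={A,C,D,E,G} → run A
t=4: ready={A,C,D,E,G,H} → run A
t=5: ready={C,D,E,G,H} → run C
t=6: ready={C,D,E,G,H} → run C
t=7: ready={C,D,E,G,H} → run C
t=8: ready={D,E,G,H} → run E
t=9: ready={D,E,G,H} → run E
t=10: ready={D,E,G,H} → run E
t=11: ready={D,E,G,H} → run E
t=12: ready={D,G,H} → run H
t=13: ready={D,G,H} → run H
t=14: ready={D,G} → run G
t=15: ready={D,G} → run G
t=16: ready={D,G} → run G
t=17: ready={D,G} → run G
t=18: ready={D} → run D
t=19: ready={D} → run D
t=20: ready={D} → run D
t=21: ready={D} → run D
t=22: (idle)
t=23: (idle)
t=24: (idle)
t=25: (idle)

running at tick 13 = H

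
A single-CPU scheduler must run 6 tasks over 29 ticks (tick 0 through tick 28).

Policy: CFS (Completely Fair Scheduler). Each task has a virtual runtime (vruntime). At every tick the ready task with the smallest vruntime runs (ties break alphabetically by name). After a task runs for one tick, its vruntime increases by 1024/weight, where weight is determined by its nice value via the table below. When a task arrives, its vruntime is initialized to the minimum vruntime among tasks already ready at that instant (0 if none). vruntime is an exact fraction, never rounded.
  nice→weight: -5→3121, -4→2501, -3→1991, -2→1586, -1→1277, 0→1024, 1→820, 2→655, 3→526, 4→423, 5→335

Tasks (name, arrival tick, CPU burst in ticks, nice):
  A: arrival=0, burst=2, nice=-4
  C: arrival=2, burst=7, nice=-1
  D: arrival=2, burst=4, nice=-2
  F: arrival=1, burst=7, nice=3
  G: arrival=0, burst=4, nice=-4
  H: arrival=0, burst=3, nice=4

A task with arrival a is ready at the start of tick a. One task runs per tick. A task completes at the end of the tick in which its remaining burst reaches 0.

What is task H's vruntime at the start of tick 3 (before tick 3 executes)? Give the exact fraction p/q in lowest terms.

vruntime(H, start of tick 3) = 0/1

t=0: vr[A=0 G=0 H=0] → run A
t=1: vr[A=1024/2501 F=0 G=0 H=0] → run F
t=2: vr[A=1024/2501 C=0 D=0 F=512/263 G=0 H=0] → run C
t=3: vr[A=1024/2501 C=1024/1277 D=0 F=512/263 G=0 H=0] → run D
t=4: vr[A=1024/2501 C=1024/1277 D=512/793 F=512/263 G=0 H=0] → run G
t=5: vr[A=1024/2501 C=1024/1277 D=512/793 F=512/263 G=1024/2501 H=0] → run H
t=6: vr[A=1024/2501 C=1024/1277 D=512/793 F=512/263 G=1024/2501 H=1024/423] → run A
t=7: vr[C=1024/1277 D=512/793 F=512/263 G=1024/2501 H=1024/423] → run G
t=8: vr[C=1024/1277 D=512/793 F=512/263 G=2048/2501 H=1024/423] → run D
t=9: vr[C=1024/1277 D=1024/793 F=512/263 G=2048/2501 H=1024/423] → run C
t=10: vr[C=2048/1277 D=1024/793 F=512/263 G=2048/2501 H=1024/423] → run G
t=11: vr[C=2048/1277 D=1024/793 F=512/263 G=3072/2501 H=1024/423] → run G
t=12: vr[C=2048/1277 D=1024/793 F=512/263 H=1024/423] → run D
t=13: vr[C=2048/1277 D=1536/793 F=512/263 H=1024/423] → run C
t=14: vr[C=3072/1277 D=1536/793 F=512/263 H=1024/423] → run D
t=15: vr[C=3072/1277 F=512/263 H=1024/423] → run F
t=16: vr[C=3072/1277 F=1024/263 H=1024/423] → run C
t=17: vr[C=4096/1277 F=1024/263 H=1024/423] → run H
t=18: vr[C=4096/1277 F=1024/263 H=2048/423] → run C
t=19: vr[C=5120/1277 F=1024/263 H=2048/423] → run F
t=20: vr[C=5120/1277 F=1536/263 H=2048/423] → run C
t=21: vr[C=6144/1277 F=1536/263 H=2048/423] → run C
t=22: vr[F=1536/263 H=2048/423] → run H
t=23: vr[F=1536/263] → run F
t=24: vr[F=2048/263] → run F
t=25: vr[F=2560/263] → run F
t=26: vr[F=3072/263] → run F
t=27: (idle)
t=28: (idle)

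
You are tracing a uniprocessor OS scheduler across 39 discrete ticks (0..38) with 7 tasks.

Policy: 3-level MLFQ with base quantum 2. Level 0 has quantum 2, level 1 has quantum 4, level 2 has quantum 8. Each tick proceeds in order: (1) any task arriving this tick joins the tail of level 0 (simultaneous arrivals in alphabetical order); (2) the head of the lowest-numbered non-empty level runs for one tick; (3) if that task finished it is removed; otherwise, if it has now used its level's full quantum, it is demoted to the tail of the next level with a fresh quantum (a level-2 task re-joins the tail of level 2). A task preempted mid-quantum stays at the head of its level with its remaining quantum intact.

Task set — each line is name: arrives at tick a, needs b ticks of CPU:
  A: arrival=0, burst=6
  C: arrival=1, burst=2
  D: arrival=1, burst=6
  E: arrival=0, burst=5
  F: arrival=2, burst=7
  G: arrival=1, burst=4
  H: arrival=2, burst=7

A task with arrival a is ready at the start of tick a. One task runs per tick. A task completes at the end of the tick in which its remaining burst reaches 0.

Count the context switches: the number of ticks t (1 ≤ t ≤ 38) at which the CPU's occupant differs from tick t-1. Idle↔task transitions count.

t=0: L0/L1/L2 = AE/-/- → run A
t=1: L0/L1/L2 = AECDG/-/- → run A
t=2: L0/L1/L2 = ECDGFH/A/- → run E
t=3: L0/L1/L2 = ECDGFH/A/- → run E
t=4: L0/L1/L2 = CDGFH/AE/- → run C
t=5: L0/L1/L2 = CDGFH/AE/- → run C
t=6: L0/L1/L2 = DGFH/AE/- → run D
t=7: L0/L1/L2 = DGFH/AE/- → run D
t=8: L0/L1/L2 = GFH/AED/- → run G
t=9: L0/L1/L2 = GFH/AED/- → run G
t=10: L0/L1/L2 = FH/AEDG/- → run F
t=11: L0/L1/L2 = FH/AEDG/- → run F
t=12: L0/L1/L2 = H/AEDGF/- → run H
t=13: L0/L1/L2 = H/AEDGF/- → run H
t=14: L0/L1/L2 = -/AEDGFH/- → run A
t=15: L0/L1/L2 = -/AEDGFH/- → run A
t=16: L0/L1/L2 = -/AEDGFH/- → run A
t=17: L0/L1/L2 = -/AEDGFH/- → run A
t=18: L0/L1/L2 = -/EDGFH/- → run E
t=19: L0/L1/L2 = -/EDGFH/- → run E
t=20: L0/L1/L2 = -/EDGFH/- → run E
t=21: L0/L1/L2 = -/DGFH/- → run D
t=22: L0/L1/L2 = -/DGFH/- → run D
t=23: L0/L1/L2 = -/DGFH/- → run D
t=24: L0/L1/L2 = -/DGFH/- → run D
t=25: L0/L1/L2 = -/GFH/- → run G
t=26: L0/L1/L2 = -/GFH/- → run G
t=27: L0/L1/L2 = -/FH/- → run F
t=28: L0/L1/L2 = -/FH/- → run F
t=29: L0/L1/L2 = -/FH/- → run F
t=30: L0/L1/L2 = -/FH/- → run F
t=31: L0/L1/L2 = -/H/F → run H
t=32: L0/L1/L2 = -/H/F → run H
t=33: L0/L1/L2 = -/H/F → run H
t=34: L0/L1/L2 = -/H/F → run H
t=35: L0/L1/L2 = -/-/FH → run F
t=36: L0/L1/L2 = -/-/H → run H
t=37: (idle)
t=38: (idle)

context switches = 15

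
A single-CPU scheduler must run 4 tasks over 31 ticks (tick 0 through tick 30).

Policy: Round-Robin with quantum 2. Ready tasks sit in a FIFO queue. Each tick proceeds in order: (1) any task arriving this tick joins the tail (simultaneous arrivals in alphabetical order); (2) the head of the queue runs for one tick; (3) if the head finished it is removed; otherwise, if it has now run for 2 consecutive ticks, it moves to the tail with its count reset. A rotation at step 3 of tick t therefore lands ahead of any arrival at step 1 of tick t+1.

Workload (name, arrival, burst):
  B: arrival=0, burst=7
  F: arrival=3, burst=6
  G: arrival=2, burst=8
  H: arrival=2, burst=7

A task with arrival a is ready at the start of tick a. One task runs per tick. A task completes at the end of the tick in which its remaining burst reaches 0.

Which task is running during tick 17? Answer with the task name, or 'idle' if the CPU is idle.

t=0: queue=[B] q_used=0 → run B
t=1: queue=[B] q_used=1 → run B
t=2: queue=[B,G,H] q_used=0 → run B
t=3: queue=[B,G,H,F] q_used=1 → run B
t=4: queue=[G,H,F,B] q_used=0 → run G
t=5: queue=[G,H,F,B] q_used=1 → run G
t=6: queue=[H,F,B,G] q_used=0 → run H
t=7: queue=[H,F,B,G] q_used=1 → run H
t=8: queue=[F,B,G,H] q_used=0 → run F
t=9: queue=[F,B,G,H] q_used=1 → run F
t=10: queue=[B,G,H,F] q_used=0 → run B
t=11: queue=[B,G,H,F] q_used=1 → run B
t=12: queue=[G,H,F,B] q_used=0 → run G
t=13: queue=[G,H,F,B] q_used=1 → run G
t=14: queue=[H,F,B,G] q_used=0 → run H
t=15: queue=[H,F,B,G] q_used=1 → run H
t=16: queue=[F,B,G,H] q_used=0 → run F
t=17: queue=[F,B,G,H] q_used=1 → run F
t=18: queue=[B,G,H,F] q_used=0 → run B
t=19: queue=[G,H,F] q_used=0 → run G
t=20: queue=[G,H,F] q_used=1 → run G
t=21: queue=[H,F,G] q_used=0 → run H
t=22: queue=[H,F,G] q_used=1 → run H
t=23: queue=[F,G,H] q_used=0 → run F
t=24: queue=[F,G,H] q_used=1 → run F
t=25: queue=[G,H] q_used=0 → run G
t=26: queue=[G,H] q_used=1 → run G
t=27: queue=[H] q_used=0 → run H
t=28: (idle)
t=29: (idle)
t=30: (idle)

running at tick 17 = F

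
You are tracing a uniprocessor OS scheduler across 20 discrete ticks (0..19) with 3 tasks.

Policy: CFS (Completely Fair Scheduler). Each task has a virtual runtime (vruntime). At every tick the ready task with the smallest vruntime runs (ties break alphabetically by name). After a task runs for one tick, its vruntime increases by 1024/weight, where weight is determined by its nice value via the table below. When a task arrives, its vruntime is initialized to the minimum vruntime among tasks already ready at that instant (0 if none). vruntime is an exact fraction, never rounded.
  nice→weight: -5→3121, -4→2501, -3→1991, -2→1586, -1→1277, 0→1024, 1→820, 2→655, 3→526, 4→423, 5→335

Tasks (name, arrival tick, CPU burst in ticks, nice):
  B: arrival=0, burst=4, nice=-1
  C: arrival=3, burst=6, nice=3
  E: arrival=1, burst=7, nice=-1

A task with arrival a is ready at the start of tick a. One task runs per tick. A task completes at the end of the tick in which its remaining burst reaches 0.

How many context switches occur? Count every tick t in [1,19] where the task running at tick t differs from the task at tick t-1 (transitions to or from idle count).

context switches = 12

t=0: vr[B=0] → run B
t=1: vr[B=1024/1277 E=1024/1277] → run B
t=2: vr[B=2048/1277 E=1024/1277] → run E
t=3: vr[B=2048/1277 C=2048/1277 E=2048/1277] → run B
t=4: vr[B=3072/1277 C=2048/1277 E=2048/1277] → run C
t=5: vr[B=3072/1277 C=1192448/335851 E=2048/1277] → run E
t=6: vr[B=3072/1277 C=1192448/335851 E=3072/1277] → run B
t=7: vr[C=1192448/335851 E=3072/1277] → run E
t=8: vr[C=1192448/335851 E=4096/1277] → run E
t=9: vr[C=1192448/335851 E=5120/1277] → run C
t=10: vr[C=1846272/335851 E=5120/1277] → run E
t=11: vr[C=1846272/335851 E=6144/1277] → run E
t=12: vr[C=1846272/335851 E=7168/1277] → run C
t=13: vr[C=2500096/335851 E=7168/1277] → run E
t=14: vr[C=2500096/335851] → run C
t=15: vr[C=3153920/335851] → run C
t=16: vr[C=3807744/335851] → run C
t=17: (idle)
t=18: (idle)
t=19: (idle)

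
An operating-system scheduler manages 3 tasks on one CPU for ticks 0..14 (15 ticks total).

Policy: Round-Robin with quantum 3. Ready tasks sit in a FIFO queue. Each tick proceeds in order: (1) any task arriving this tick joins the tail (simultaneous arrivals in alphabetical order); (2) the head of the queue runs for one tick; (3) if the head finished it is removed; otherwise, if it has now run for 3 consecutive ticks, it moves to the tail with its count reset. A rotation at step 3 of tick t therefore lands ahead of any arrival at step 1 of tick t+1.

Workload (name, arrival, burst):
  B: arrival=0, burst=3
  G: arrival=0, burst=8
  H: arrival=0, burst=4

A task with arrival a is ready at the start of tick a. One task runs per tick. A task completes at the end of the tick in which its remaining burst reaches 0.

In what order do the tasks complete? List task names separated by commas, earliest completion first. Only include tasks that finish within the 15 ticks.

t=0: queue=[B,G,H] q_used=0 → run B
t=1: queue=[B,G,H] q_used=1 → run B
t=2: queue=[B,G,H] q_used=2 → run B
t=3: queue=[G,H] q_used=0 → run G
t=4: queue=[G,H] q_used=1 → run G
t=5: queue=[G,H] q_used=2 → run G
t=6: queue=[H,G] q_used=0 → run H
t=7: queue=[H,G] q_used=1 → run H
t=8: queue=[H,G] q_used=2 → run H
t=9: queue=[G,H] q_used=0 → run G
t=10: queue=[G,H] q_used=1 → run G
t=11: queue=[G,H] q_used=2 → run G
t=12: queue=[H,G] q_used=0 → run H
t=13: queue=[G] q_used=0 → run G
t=14: queue=[G] q_used=1 → run G

completion order = B, H, G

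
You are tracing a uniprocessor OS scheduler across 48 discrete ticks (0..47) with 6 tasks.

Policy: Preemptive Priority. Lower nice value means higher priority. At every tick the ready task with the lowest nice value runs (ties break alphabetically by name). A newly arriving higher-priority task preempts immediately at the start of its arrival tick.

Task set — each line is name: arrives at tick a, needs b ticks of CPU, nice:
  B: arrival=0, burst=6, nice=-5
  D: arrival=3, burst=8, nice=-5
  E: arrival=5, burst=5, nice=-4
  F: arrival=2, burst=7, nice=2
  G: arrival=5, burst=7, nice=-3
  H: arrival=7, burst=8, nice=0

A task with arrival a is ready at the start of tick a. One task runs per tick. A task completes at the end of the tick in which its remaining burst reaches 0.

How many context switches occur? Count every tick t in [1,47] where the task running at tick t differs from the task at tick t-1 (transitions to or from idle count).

t=0: ready={B} → run B
t=1: ready={B} → run B
t=2: ready={B,F} → run B
t=3: ready={B,D,F} → run B
t=4: ready={B,D,F} → run B
t=5: ready={B,D,E,F,G} → run B
t=6: ready={D,E,F,G} → run D
t=7: ready={D,E,F,G,H} → run D
t=8: ready={D,E,F,G,H} → run D
t=9: ready={D,E,F,G,H} → run D
t=10: ready={D,E,F,G,H} → run D
t=11: ready={D,E,F,G,H} → run D
t=12: ready={D,E,F,G,H} → run D
t=13: ready={D,E,F,G,H} → run D
t=14: ready={E,F,G,H} → run E
t=15: ready={E,F,G,H} → run E
t=16: ready={E,F,G,H} → run E
t=17: ready={E,F,G,H} → run E
t=18: ready={E,F,G,H} → run E
t=19: ready={F,G,H} → run G
t=20: ready={F,G,H} → run G
t=21: ready={F,G,H} → run G
t=22: ready={F,G,H} → run G
t=23: ready={F,G,H} → run G
t=24: ready={F,G,H} → run G
t=25: ready={F,G,H} → run G
t=26: ready={F,H} → run H
t=27: ready={F,H} → run H
t=28: ready={F,H} → run H
t=29: ready={F,H} → run H
t=30: ready={F,H} → run H
t=31: ready={F,H} → run H
t=32: ready={F,H} → run H
t=33: ready={F,H} → run H
t=34: ready={F} → run F
t=35: ready={F} → run F
t=36: ready={F} → run F
t=37: ready={F} → run F
t=38: ready={F} → run F
t=39: ready={F} → run F
t=40: ready={F} → run F
t=41: (idle)
t=42: (idle)
t=43: (idle)
t=44: (idle)
t=45: (idle)
t=46: (idle)
t=47: (idle)

context switches = 6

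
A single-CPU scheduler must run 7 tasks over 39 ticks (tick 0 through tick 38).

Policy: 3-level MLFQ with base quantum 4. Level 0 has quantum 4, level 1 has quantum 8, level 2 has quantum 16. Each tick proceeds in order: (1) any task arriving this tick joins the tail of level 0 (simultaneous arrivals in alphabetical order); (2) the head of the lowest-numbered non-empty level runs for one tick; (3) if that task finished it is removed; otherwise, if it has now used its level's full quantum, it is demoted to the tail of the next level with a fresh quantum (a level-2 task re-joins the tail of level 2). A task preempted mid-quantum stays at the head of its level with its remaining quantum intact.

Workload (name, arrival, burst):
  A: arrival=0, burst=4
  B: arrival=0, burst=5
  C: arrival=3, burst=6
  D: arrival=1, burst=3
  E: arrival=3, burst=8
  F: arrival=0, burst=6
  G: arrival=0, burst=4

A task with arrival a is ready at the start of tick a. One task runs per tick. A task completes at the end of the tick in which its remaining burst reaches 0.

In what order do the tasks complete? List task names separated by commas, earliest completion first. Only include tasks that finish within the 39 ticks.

t=0: L0/L1/L2 = ABFG/-/- → run A
t=1: L0/L1/L2 = ABFGD/-/- → run A
t=2: L0/L1/L2 = ABFGD/-/- → run A
t=3: L0/L1/L2 = ABFGDCE/-/- → run A
t=4: L0/L1/L2 = BFGDCE/-/- → run B
t=5: L0/L1/L2 = BFGDCE/-/- → run B
t=6: L0/L1/L2 = BFGDCE/-/- → run B
t=7: L0/L1/L2 = BFGDCE/-/- → run B
t=8: L0/L1/L2 = FGDCE/B/- → run F
t=9: L0/L1/L2 = FGDCE/B/- → run F
t=10: L0/L1/L2 = FGDCE/B/- → run F
t=11: L0/L1/L2 = FGDCE/B/- → run F
t=12: L0/L1/L2 = GDCE/BF/- → run G
t=13: L0/L1/L2 = GDCE/BF/- → run G
t=14: L0/L1/L2 = GDCE/BF/- → run G
t=15: L0/L1/L2 = GDCE/BF/- → run G
t=16: L0/L1/L2 = DCE/BF/- → run D
t=17: L0/L1/L2 = DCE/BF/- → run D
t=18: L0/L1/L2 = DCE/BF/- → run D
t=19: L0/L1/L2 = CE/BF/- → run C
t=20: L0/L1/L2 = CE/BF/- → run C
t=21: L0/L1/L2 = CE/BF/- → run C
t=22: L0/L1/L2 = CE/BF/- → run C
t=23: L0/L1/L2 = E/BFC/- → run E
t=24: L0/L1/L2 = E/BFC/- → run E
t=25: L0/L1/L2 = E/BFC/- → run E
t=26: L0/L1/L2 = E/BFC/- → run E
t=27: L0/L1/L2 = -/BFCE/- → run B
t=28: L0/L1/L2 = -/FCE/- → run F
t=29: L0/L1/L2 = -/FCE/- → run F
t=30: L0/L1/L2 = -/CE/- → run C
t=31: L0/L1/L2 = -/CE/- → run C
t=32: L0/L1/L2 = -/E/- → run E
t=33: L0/L1/L2 = -/E/- → run E
t=34: L0/L1/L2 = -/E/- → run E
t=35: L0/L1/L2 = -/E/- → run E
t=36: (idle)
t=37: (idle)
t=38: (idle)

completion order = A, G, D, B, F, C, E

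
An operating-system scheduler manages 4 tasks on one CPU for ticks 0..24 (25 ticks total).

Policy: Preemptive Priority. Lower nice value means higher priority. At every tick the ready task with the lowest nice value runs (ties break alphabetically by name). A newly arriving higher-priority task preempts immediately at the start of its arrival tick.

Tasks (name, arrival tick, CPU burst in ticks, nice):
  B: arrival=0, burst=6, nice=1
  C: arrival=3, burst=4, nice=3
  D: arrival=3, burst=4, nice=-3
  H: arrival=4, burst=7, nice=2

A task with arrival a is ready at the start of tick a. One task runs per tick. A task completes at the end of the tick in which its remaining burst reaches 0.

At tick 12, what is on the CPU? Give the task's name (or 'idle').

t=0: ready={B} → run B
t=1: ready={B} → run B
t=2: ready={B} → run B
t=3: ready={B,C,D} → run D
t=4: ready={B,C,D,H} → run D
t=5: ready={B,C,D,H} → run D
t=6: ready={B,C,D,H} → run D
t=7: ready={B,C,H} → run B
t=8: ready={B,C,H} → run B
t=9: ready={B,C,H} → run B
t=10: ready={C,H} → run H
t=11: ready={C,H} → run H
t=12: ready={C,H} → run H
t=13: ready={C,H} → run H
t=14: ready={C,H} → run H
t=15: ready={C,H} → run H
t=16: ready={C,H} → run H
t=17: ready={C} → run C
t=18: ready={C} → run C
t=19: ready={C} → run C
t=20: ready={C} → run C
t=21: (idle)
t=22: (idle)
t=23: (idle)
t=24: (idle)

running at tick 12 = H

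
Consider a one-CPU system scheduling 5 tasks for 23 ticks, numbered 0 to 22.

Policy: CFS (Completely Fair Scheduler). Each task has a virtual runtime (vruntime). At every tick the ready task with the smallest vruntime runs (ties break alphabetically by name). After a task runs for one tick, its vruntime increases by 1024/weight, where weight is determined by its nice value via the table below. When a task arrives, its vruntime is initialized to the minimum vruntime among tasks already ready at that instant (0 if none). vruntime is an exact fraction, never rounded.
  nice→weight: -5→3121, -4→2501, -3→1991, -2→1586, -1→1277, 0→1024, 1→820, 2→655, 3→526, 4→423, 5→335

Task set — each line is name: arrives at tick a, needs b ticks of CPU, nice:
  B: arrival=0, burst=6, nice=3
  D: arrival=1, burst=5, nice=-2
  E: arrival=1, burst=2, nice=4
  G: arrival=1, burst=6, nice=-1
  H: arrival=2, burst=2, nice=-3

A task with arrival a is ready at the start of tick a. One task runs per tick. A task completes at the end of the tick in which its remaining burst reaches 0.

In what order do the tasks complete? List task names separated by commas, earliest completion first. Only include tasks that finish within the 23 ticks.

t=0: vr[B=0] → run B
t=1: vr[B=512/263 D=512/263 E=512/263 G=512/263] → run B
t=2: vr[B=1024/263 D=512/263 E=512/263 G=512/263 H=512/263] → run D
t=3: vr[B=1024/263 D=540672/208559 E=512/263 G=512/263 H=512/263] → run E
t=4: vr[B=1024/263 D=540672/208559 E=485888/111249 G=512/263 H=512/263] → run G
t=5: vr[B=1024/263 D=540672/208559 E=485888/111249 G=923136/335851 H=512/263] → run H
t=6: vr[B=1024/263 D=540672/208559 E=485888/111249 G=923136/335851 H=1288704/523633] → run H
t=7: vr[B=1024/263 D=540672/208559 E=485888/111249 G=923136/335851] → run D
t=8: vr[B=1024/263 D=675328/208559 E=485888/111249 G=923136/335851] → run G
t=9: vr[B=1024/263 D=675328/208559 E=485888/111249 G=1192448/335851] → run D
t=10: vr[B=1024/263 D=809984/208559 E=485888/111249 G=1192448/335851] → run G
t=11: vr[B=1024/263 D=809984/208559 E=485888/111249 G=1461760/335851] → run D
t=12: vr[B=1024/263 D=944640/208559 E=485888/111249 G=1461760/335851] → run B
t=13: vr[B=1536/263 D=944640/208559 E=485888/111249 G=1461760/335851] → run G
t=14: vr[B=1536/263 D=944640/208559 E=485888/111249 G=1731072/335851] → run E
t=15: vr[B=1536/263 D=944640/208559 G=1731072/335851] → run D
t=16: vr[B=1536/263 G=1731072/335851] → run G
t=17: vr[B=1536/263 G=2000384/335851] → run B
t=18: vr[B=2048/263 G=2000384/335851] → run G
t=19: vr[B=2048/263] → run B
t=20: vr[B=2560/263] → run B
t=21: (idle)
t=22: (idle)

completion order = H, E, D, G, B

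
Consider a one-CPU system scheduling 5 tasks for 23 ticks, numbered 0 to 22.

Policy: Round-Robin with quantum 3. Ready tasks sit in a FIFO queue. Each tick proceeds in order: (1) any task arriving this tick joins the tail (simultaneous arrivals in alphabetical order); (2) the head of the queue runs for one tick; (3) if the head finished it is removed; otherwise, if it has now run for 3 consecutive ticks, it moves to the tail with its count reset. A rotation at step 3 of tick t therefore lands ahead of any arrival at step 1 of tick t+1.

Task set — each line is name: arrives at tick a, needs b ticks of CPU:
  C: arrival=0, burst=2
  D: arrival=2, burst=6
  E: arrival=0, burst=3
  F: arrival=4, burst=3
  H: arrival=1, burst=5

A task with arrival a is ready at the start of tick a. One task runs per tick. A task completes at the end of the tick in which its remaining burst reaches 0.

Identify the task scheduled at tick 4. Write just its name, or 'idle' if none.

running at tick 4 = E

t=0: queue=[C,E] q_used=0 → run C
t=1: queue=[C,E,H] q_used=1 → run C
t=2: queue=[E,H,D] q_used=0 → run E
t=3: queue=[E,H,D] q_used=1 → run E
t=4: queue=[E,H,D,F] q_used=2 → run E
t=5: queue=[H,D,F] q_used=0 → run H
t=6: queue=[H,D,F] q_used=1 → run H
t=7: queue=[H,D,F] q_used=2 → run H
t=8: queue=[D,F,H] q_used=0 → run D
t=9: queue=[D,F,H] q_used=1 → run D
t=10: queue=[D,F,H] q_used=2 → run D
t=11: queue=[F,H,D] q_used=0 → run F
t=12: queue=[F,H,D] q_used=1 → run F
t=13: queue=[F,H,D] q_used=2 → run F
t=14: queue=[H,D] q_used=0 → run H
t=15: queue=[H,D] q_used=1 → run H
t=16: queue=[D] q_used=0 → run D
t=17: queue=[D] q_used=1 → run D
t=18: queue=[D] q_used=2 → run D
t=19: (idle)
t=20: (idle)
t=21: (idle)
t=22: (idle)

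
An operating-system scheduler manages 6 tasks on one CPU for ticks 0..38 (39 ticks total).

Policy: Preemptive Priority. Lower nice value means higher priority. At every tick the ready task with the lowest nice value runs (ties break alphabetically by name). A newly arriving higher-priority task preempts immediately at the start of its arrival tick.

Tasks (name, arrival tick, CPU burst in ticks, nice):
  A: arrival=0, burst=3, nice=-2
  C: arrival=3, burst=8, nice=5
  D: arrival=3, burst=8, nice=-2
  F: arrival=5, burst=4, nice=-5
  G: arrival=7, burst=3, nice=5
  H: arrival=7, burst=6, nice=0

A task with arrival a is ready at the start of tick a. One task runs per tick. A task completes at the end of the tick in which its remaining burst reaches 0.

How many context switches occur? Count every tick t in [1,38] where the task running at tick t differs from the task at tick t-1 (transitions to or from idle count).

context switches = 7

t=0: ready={A} → run A
t=1: ready={A} → run A
t=2: ready={A} → run A
t=3: ready={C,D} → run D
t=4: ready={C,D} → run D
t=5: ready={C,D,F} → run F
t=6: ready={C,D,F} → run F
t=7: ready={C,D,F,G,H} → run F
t=8: ready={C,D,F,G,H} → run F
t=9: ready={C,D,G,H} → run D
t=10: ready={C,D,G,H} → run D
t=11: ready={C,D,G,H} → run D
t=12: ready={C,D,G,H} → run D
t=13: ready={C,D,G,H} → run D
t=14: ready={C,D,G,H} → run D
t=15: ready={C,G,H} → run H
t=16: ready={C,G,H} → run H
t=17: ready={C,G,H} → run H
t=18: ready={C,G,H} → run H
t=19: ready={C,G,H} → run H
t=20: ready={C,G,H} → run H
t=21: ready={C,G} → run C
t=22: ready={C,G} → run C
t=23: ready={C,G} → run C
t=24: ready={C,G} → run C
t=25: ready={C,G} → run C
t=26: ready={C,G} → run C
t=27: ready={C,G} → run C
t=28: ready={C,G} → run C
t=29: ready={G} → run G
t=30: ready={G} → run G
t=31: ready={G} → run G
t=32: (idle)
t=33: (idle)
t=34: (idle)
t=35: (idle)
t=36: (idle)
t=37: (idle)
t=38: (idle)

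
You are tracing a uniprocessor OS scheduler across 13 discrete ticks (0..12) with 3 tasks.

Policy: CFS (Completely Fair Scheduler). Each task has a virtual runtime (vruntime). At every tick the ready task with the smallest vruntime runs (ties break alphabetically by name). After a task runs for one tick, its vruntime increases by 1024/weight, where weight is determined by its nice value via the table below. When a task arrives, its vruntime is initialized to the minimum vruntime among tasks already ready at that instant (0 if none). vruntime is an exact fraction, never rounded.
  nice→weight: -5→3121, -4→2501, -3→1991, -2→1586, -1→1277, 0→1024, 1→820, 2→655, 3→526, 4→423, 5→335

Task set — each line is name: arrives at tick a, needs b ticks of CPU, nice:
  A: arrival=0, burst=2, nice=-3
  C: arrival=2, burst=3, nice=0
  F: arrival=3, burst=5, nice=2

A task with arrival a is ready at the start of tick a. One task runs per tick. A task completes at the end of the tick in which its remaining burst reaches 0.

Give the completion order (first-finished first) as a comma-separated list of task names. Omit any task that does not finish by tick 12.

completion order = A, C, F

t=0: vr[A=0] → run A
t=1: vr[A=1024/1991] → run A
t=2: vr[C=0] → run C
t=3: vr[C=1 F=1] → run C
t=4: vr[C=2 F=1] → run F
t=5: vr[C=2 F=1679/655] → run C
t=6: vr[F=1679/655] → run F
t=7: vr[F=2703/655] → run F
t=8: vr[F=3727/655] → run F
t=9: vr[F=4751/655] → run F
t=10: (idle)
t=11: (idle)
t=12: (idle)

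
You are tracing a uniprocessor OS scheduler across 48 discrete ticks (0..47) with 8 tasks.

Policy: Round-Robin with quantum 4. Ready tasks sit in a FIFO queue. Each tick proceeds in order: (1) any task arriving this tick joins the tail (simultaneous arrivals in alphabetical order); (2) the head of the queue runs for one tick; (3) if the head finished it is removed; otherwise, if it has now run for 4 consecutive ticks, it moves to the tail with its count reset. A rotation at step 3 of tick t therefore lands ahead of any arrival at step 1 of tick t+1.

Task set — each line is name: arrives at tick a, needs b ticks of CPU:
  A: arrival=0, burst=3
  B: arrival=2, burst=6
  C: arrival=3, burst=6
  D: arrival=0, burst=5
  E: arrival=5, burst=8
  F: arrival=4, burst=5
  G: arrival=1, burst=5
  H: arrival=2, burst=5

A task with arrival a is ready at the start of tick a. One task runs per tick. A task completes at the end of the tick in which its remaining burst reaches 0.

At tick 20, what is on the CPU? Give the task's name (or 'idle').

running at tick 20 = C

t=0: queue=[A,D] q_used=0 → run A
t=1: queue=[A,D,G] q_used=1 → run A
t=2: queue=[A,D,G,B,H] q_used=2 → run A
t=3: queue=[D,G,B,H,C] q_used=0 → run D
t=4: queue=[D,G,B,H,C,F] q_used=1 → run D
t=5: queue=[D,G,B,H,C,F,E] q_used=2 → run D
t=6: queue=[D,G,B,H,C,F,E] q_used=3 → run D
t=7: queue=[G,B,H,C,F,E,D] q_used=0 → run G
t=8: queue=[G,B,H,C,F,E,D] q_used=1 → run G
t=9: queue=[G,B,H,C,F,E,D] q_used=2 → run G
t=10: queue=[G,B,H,C,F,E,D] q_used=3 → run G
t=11: queue=[B,H,C,F,E,D,G] q_used=0 → run B
t=12: queue=[B,H,C,F,E,D,G] q_used=1 → run B
t=13: queue=[B,H,C,F,E,D,G] q_used=2 → run B
t=14: queue=[B,H,C,F,E,D,G] q_used=3 → run B
t=15: queue=[H,C,F,E,D,G,B] q_used=0 → run H
t=16: queue=[H,C,F,E,D,G,B] q_used=1 → run H
t=17: queue=[H,C,F,E,D,G,B] q_used=2 → run H
t=18: queue=[H,C,F,E,D,G,B] q_used=3 → run H
t=19: queue=[C,F,E,D,G,B,H] q_used=0 → run C
t=20: queue=[C,F,E,D,G,B,H] q_used=1 → run C
t=21: queue=[C,F,E,D,G,B,H] q_used=2 → run C
t=22: queue=[C,F,E,D,G,B,H] q_used=3 → run C
t=23: queue=[F,E,D,G,B,H,C] q_used=0 → run F
t=24: queue=[F,E,D,G,B,H,C] q_used=1 → run F
t=25: queue=[F,E,D,G,B,H,C] q_used=2 → run F
t=26: queue=[F,E,D,G,B,H,C] q_used=3 → run F
t=27: queue=[E,D,G,B,H,C,F] q_used=0 → run E
t=28: queue=[E,D,G,B,H,C,F] q_used=1 → run E
t=29: queue=[E,D,G,B,H,C,F] q_used=2 → run E
t=30: queue=[E,D,G,B,H,C,F] q_used=3 → run E
t=31: queue=[D,G,B,H,C,F,E] q_used=0 → run D
t=32: queue=[G,B,H,C,F,E] q_used=0 → run G
t=33: queue=[B,H,C,F,E] q_used=0 → run B
t=34: queue=[B,H,C,F,E] q_used=1 → run B
t=35: queue=[H,C,F,E] q_used=0 → run H
t=36: queue=[C,F,E] q_used=0 → run C
t=37: queue=[C,F,E] q_used=1 → run C
t=38: queue=[F,E] q_used=0 → run F
t=39: queue=[E] q_used=0 → run E
t=40: queue=[E] q_used=1 → run E
t=41: queue=[E] q_used=2 → run E
t=42: queue=[E] q_used=3 → run E
t=43: (idle)
t=44: (idle)
t=45: (idle)
t=46: (idle)
t=47: (idle)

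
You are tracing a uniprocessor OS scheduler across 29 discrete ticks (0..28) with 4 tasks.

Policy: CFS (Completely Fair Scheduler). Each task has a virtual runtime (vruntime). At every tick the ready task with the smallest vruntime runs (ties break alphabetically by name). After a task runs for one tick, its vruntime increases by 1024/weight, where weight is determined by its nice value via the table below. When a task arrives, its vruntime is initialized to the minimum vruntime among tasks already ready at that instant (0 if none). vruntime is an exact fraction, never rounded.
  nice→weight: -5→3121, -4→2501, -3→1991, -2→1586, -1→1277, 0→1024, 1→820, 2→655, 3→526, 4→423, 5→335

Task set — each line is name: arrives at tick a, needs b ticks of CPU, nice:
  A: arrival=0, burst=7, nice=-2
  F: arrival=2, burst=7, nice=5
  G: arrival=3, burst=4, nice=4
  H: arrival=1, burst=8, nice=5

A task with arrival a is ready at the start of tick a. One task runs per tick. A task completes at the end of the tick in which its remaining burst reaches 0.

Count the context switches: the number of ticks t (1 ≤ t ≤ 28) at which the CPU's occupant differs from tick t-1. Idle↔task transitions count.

t=0: vr[A=0] → run A
t=1: vr[A=512/793 H=512/793] → run A
t=2: vr[A=1024/793 F=512/793 H=512/793] → run F
t=3: vr[A=1024/793 F=983552/265655 G=512/793 H=512/793] → run G
t=4: vr[A=1024/793 F=983552/265655 G=1028608/335439 H=512/793] → run H
t=5: vr[A=1024/793 F=983552/265655 G=1028608/335439 H=983552/265655] → run A
t=6: vr[A=1536/793 F=983552/265655 G=1028608/335439 H=983552/265655] → run A
t=7: vr[A=2048/793 F=983552/265655 G=1028608/335439 H=983552/265655] → run A
t=8: vr[A=2560/793 F=983552/265655 G=1028608/335439 H=983552/265655] → run G
t=9: vr[A=2560/793 F=983552/265655 G=1840640/335439 H=983552/265655] → run A
t=10: vr[A=3072/793 F=983552/265655 G=1840640/335439 H=983552/265655] → run F
t=11: vr[A=3072/793 F=1795584/265655 G=1840640/335439 H=983552/265655] → run H
t=12: vr[A=3072/793 F=1795584/265655 G=1840640/335439 H=1795584/265655] → run A
t=13: vr[F=1795584/265655 G=1840640/335439 H=1795584/265655] → run G
t=14: vr[F=1795584/265655 G=884224/111813 H=1795584/265655] → run F
t=15: vr[F=2607616/265655 G=884224/111813 H=1795584/265655] → run H
t=16: vr[F=2607616/265655 G=884224/111813 H=2607616/265655] → run G
t=17: vr[F=2607616/265655 H=2607616/265655] → run F
t=18: vr[F=3419648/265655 H=2607616/265655] → run H
t=19: vr[F=3419648/265655 H=3419648/265655] → run F
t=20: vr[F=846336/53131 H=3419648/265655] → run H
t=21: vr[F=846336/53131 H=846336/53131] → run F
t=22: vr[F=5043712/265655 H=846336/53131] → run H
t=23: vr[F=5043712/265655 H=5043712/265655] → run F
t=24: vr[H=5043712/265655] → run H
t=25: vr[H=5855744/265655] → run H
t=26: (idle)
t=27: (idle)
t=28: (idle)

context switches = 22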